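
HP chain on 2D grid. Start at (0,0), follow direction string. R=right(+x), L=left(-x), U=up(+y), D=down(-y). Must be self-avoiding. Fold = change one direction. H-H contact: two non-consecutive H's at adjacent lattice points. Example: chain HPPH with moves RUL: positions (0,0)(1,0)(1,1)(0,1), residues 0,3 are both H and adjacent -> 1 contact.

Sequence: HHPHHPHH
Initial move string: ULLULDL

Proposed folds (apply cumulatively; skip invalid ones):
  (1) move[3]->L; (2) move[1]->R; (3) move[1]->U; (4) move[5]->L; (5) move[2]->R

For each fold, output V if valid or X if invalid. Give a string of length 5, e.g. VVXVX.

Answer: VXVVX

Derivation:
Initial: ULLULDL -> [(0, 0), (0, 1), (-1, 1), (-2, 1), (-2, 2), (-3, 2), (-3, 1), (-4, 1)]
Fold 1: move[3]->L => ULLLLDL VALID
Fold 2: move[1]->R => URLLLDL INVALID (collision), skipped
Fold 3: move[1]->U => UULLLDL VALID
Fold 4: move[5]->L => UULLLLL VALID
Fold 5: move[2]->R => UURLLLL INVALID (collision), skipped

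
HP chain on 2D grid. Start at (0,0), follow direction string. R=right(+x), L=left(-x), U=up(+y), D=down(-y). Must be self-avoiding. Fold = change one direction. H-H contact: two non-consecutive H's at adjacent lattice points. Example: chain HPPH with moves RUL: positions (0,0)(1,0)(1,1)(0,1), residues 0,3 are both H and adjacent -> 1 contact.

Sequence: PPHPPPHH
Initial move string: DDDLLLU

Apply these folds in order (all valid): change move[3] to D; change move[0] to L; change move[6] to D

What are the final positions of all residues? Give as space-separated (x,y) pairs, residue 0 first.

Initial moves: DDDLLLU
Fold: move[3]->D => DDDDLLU (positions: [(0, 0), (0, -1), (0, -2), (0, -3), (0, -4), (-1, -4), (-2, -4), (-2, -3)])
Fold: move[0]->L => LDDDLLU (positions: [(0, 0), (-1, 0), (-1, -1), (-1, -2), (-1, -3), (-2, -3), (-3, -3), (-3, -2)])
Fold: move[6]->D => LDDDLLD (positions: [(0, 0), (-1, 0), (-1, -1), (-1, -2), (-1, -3), (-2, -3), (-3, -3), (-3, -4)])

Answer: (0,0) (-1,0) (-1,-1) (-1,-2) (-1,-3) (-2,-3) (-3,-3) (-3,-4)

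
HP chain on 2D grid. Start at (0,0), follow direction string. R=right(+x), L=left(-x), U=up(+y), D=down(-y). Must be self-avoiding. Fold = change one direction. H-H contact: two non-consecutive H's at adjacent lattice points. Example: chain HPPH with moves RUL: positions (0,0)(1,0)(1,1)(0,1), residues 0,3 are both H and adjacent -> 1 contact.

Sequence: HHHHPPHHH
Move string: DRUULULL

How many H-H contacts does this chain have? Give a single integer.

Answer: 1

Derivation:
Positions: [(0, 0), (0, -1), (1, -1), (1, 0), (1, 1), (0, 1), (0, 2), (-1, 2), (-2, 2)]
H-H contact: residue 0 @(0,0) - residue 3 @(1, 0)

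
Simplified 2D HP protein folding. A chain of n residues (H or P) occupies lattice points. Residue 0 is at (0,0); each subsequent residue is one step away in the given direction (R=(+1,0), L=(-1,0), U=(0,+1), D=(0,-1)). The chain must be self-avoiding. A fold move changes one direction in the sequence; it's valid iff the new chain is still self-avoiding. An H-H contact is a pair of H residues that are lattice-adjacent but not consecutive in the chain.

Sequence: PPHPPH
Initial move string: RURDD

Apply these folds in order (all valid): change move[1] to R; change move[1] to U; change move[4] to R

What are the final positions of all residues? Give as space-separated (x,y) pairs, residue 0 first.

Initial moves: RURDD
Fold: move[1]->R => RRRDD (positions: [(0, 0), (1, 0), (2, 0), (3, 0), (3, -1), (3, -2)])
Fold: move[1]->U => RURDD (positions: [(0, 0), (1, 0), (1, 1), (2, 1), (2, 0), (2, -1)])
Fold: move[4]->R => RURDR (positions: [(0, 0), (1, 0), (1, 1), (2, 1), (2, 0), (3, 0)])

Answer: (0,0) (1,0) (1,1) (2,1) (2,0) (3,0)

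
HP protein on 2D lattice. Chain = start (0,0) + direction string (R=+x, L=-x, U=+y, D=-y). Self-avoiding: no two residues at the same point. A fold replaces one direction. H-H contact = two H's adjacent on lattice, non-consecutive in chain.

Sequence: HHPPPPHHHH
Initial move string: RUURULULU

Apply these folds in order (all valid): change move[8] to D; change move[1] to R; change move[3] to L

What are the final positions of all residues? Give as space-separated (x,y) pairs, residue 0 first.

Answer: (0,0) (1,0) (2,0) (2,1) (1,1) (1,2) (0,2) (0,3) (-1,3) (-1,2)

Derivation:
Initial moves: RUURULULU
Fold: move[8]->D => RUURULULD (positions: [(0, 0), (1, 0), (1, 1), (1, 2), (2, 2), (2, 3), (1, 3), (1, 4), (0, 4), (0, 3)])
Fold: move[1]->R => RRURULULD (positions: [(0, 0), (1, 0), (2, 0), (2, 1), (3, 1), (3, 2), (2, 2), (2, 3), (1, 3), (1, 2)])
Fold: move[3]->L => RRULULULD (positions: [(0, 0), (1, 0), (2, 0), (2, 1), (1, 1), (1, 2), (0, 2), (0, 3), (-1, 3), (-1, 2)])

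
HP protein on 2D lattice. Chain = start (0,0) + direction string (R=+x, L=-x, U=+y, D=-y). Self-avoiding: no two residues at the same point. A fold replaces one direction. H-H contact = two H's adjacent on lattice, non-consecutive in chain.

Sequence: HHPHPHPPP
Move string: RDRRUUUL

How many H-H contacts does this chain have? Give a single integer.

Positions: [(0, 0), (1, 0), (1, -1), (2, -1), (3, -1), (3, 0), (3, 1), (3, 2), (2, 2)]
No H-H contacts found.

Answer: 0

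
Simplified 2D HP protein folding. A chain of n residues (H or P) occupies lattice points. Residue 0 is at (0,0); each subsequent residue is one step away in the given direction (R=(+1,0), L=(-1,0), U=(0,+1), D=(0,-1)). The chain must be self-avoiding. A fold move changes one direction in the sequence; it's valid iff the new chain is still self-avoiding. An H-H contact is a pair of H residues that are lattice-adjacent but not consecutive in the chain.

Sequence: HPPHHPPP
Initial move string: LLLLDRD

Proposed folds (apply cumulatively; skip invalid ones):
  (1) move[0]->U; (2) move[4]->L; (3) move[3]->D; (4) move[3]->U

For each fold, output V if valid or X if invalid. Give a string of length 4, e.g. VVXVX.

Answer: VXVX

Derivation:
Initial: LLLLDRD -> [(0, 0), (-1, 0), (-2, 0), (-3, 0), (-4, 0), (-4, -1), (-3, -1), (-3, -2)]
Fold 1: move[0]->U => ULLLDRD VALID
Fold 2: move[4]->L => ULLLLRD INVALID (collision), skipped
Fold 3: move[3]->D => ULLDDRD VALID
Fold 4: move[3]->U => ULLUDRD INVALID (collision), skipped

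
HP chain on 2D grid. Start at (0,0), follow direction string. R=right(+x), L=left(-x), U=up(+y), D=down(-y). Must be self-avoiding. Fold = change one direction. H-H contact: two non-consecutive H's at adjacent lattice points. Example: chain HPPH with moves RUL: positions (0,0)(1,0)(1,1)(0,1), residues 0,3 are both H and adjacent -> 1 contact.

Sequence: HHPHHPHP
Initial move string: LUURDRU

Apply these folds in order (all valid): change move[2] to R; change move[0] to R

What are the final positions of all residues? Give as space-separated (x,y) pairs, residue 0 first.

Answer: (0,0) (1,0) (1,1) (2,1) (3,1) (3,0) (4,0) (4,1)

Derivation:
Initial moves: LUURDRU
Fold: move[2]->R => LURRDRU (positions: [(0, 0), (-1, 0), (-1, 1), (0, 1), (1, 1), (1, 0), (2, 0), (2, 1)])
Fold: move[0]->R => RURRDRU (positions: [(0, 0), (1, 0), (1, 1), (2, 1), (3, 1), (3, 0), (4, 0), (4, 1)])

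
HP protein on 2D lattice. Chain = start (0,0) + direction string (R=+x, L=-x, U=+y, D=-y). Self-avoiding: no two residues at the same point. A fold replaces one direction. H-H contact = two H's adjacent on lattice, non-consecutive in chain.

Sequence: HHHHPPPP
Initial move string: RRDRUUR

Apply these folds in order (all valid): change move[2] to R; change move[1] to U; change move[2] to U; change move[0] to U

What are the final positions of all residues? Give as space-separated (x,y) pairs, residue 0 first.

Initial moves: RRDRUUR
Fold: move[2]->R => RRRRUUR (positions: [(0, 0), (1, 0), (2, 0), (3, 0), (4, 0), (4, 1), (4, 2), (5, 2)])
Fold: move[1]->U => RURRUUR (positions: [(0, 0), (1, 0), (1, 1), (2, 1), (3, 1), (3, 2), (3, 3), (4, 3)])
Fold: move[2]->U => RUURUUR (positions: [(0, 0), (1, 0), (1, 1), (1, 2), (2, 2), (2, 3), (2, 4), (3, 4)])
Fold: move[0]->U => UUURUUR (positions: [(0, 0), (0, 1), (0, 2), (0, 3), (1, 3), (1, 4), (1, 5), (2, 5)])

Answer: (0,0) (0,1) (0,2) (0,3) (1,3) (1,4) (1,5) (2,5)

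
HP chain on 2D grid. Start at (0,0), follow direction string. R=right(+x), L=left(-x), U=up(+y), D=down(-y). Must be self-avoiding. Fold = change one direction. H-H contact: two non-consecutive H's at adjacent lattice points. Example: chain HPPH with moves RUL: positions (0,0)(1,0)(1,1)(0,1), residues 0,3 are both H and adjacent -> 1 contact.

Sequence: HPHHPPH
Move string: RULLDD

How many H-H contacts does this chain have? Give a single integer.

Answer: 1

Derivation:
Positions: [(0, 0), (1, 0), (1, 1), (0, 1), (-1, 1), (-1, 0), (-1, -1)]
H-H contact: residue 0 @(0,0) - residue 3 @(0, 1)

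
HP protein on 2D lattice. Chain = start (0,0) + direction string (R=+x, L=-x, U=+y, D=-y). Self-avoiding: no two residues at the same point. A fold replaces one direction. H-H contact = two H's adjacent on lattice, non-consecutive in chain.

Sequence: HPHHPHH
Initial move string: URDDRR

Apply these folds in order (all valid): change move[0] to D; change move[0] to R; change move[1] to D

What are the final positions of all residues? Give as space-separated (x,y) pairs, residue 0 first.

Initial moves: URDDRR
Fold: move[0]->D => DRDDRR (positions: [(0, 0), (0, -1), (1, -1), (1, -2), (1, -3), (2, -3), (3, -3)])
Fold: move[0]->R => RRDDRR (positions: [(0, 0), (1, 0), (2, 0), (2, -1), (2, -2), (3, -2), (4, -2)])
Fold: move[1]->D => RDDDRR (positions: [(0, 0), (1, 0), (1, -1), (1, -2), (1, -3), (2, -3), (3, -3)])

Answer: (0,0) (1,0) (1,-1) (1,-2) (1,-3) (2,-3) (3,-3)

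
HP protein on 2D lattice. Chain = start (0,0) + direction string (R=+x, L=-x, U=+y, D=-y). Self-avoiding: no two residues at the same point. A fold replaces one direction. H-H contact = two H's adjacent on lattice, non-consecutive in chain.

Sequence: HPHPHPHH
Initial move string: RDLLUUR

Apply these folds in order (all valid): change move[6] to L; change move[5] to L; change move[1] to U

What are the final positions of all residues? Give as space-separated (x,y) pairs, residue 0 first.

Initial moves: RDLLUUR
Fold: move[6]->L => RDLLUUL (positions: [(0, 0), (1, 0), (1, -1), (0, -1), (-1, -1), (-1, 0), (-1, 1), (-2, 1)])
Fold: move[5]->L => RDLLULL (positions: [(0, 0), (1, 0), (1, -1), (0, -1), (-1, -1), (-1, 0), (-2, 0), (-3, 0)])
Fold: move[1]->U => RULLULL (positions: [(0, 0), (1, 0), (1, 1), (0, 1), (-1, 1), (-1, 2), (-2, 2), (-3, 2)])

Answer: (0,0) (1,0) (1,1) (0,1) (-1,1) (-1,2) (-2,2) (-3,2)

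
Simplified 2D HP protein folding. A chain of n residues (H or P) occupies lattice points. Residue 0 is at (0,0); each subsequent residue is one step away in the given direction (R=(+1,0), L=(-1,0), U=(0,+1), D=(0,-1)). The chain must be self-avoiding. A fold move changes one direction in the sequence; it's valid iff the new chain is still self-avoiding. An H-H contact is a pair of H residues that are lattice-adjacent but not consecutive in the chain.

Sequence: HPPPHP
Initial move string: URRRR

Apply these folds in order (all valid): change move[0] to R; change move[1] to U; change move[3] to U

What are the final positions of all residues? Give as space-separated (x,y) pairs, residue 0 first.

Answer: (0,0) (1,0) (1,1) (2,1) (2,2) (3,2)

Derivation:
Initial moves: URRRR
Fold: move[0]->R => RRRRR (positions: [(0, 0), (1, 0), (2, 0), (3, 0), (4, 0), (5, 0)])
Fold: move[1]->U => RURRR (positions: [(0, 0), (1, 0), (1, 1), (2, 1), (3, 1), (4, 1)])
Fold: move[3]->U => RURUR (positions: [(0, 0), (1, 0), (1, 1), (2, 1), (2, 2), (3, 2)])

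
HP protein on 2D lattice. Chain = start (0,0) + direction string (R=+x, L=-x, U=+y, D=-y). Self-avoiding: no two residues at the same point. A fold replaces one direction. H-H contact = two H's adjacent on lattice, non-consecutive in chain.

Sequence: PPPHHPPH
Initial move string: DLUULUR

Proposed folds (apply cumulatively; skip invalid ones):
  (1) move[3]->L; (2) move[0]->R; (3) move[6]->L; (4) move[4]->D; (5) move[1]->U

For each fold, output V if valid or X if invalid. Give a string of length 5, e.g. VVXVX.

Initial: DLUULUR -> [(0, 0), (0, -1), (-1, -1), (-1, 0), (-1, 1), (-2, 1), (-2, 2), (-1, 2)]
Fold 1: move[3]->L => DLULLUR VALID
Fold 2: move[0]->R => RLULLUR INVALID (collision), skipped
Fold 3: move[6]->L => DLULLUL VALID
Fold 4: move[4]->D => DLULDUL INVALID (collision), skipped
Fold 5: move[1]->U => DUULLUL INVALID (collision), skipped

Answer: VXVXX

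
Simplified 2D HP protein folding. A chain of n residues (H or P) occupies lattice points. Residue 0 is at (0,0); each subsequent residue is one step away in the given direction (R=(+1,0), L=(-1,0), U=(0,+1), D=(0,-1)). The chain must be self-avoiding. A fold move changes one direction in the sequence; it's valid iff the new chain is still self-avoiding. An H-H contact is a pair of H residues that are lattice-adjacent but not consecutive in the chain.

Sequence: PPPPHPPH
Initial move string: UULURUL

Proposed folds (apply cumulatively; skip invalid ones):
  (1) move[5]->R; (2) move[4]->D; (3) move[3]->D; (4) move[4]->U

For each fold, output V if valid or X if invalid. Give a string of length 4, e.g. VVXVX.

Answer: XXXV

Derivation:
Initial: UULURUL -> [(0, 0), (0, 1), (0, 2), (-1, 2), (-1, 3), (0, 3), (0, 4), (-1, 4)]
Fold 1: move[5]->R => UULURRL INVALID (collision), skipped
Fold 2: move[4]->D => UULUDUL INVALID (collision), skipped
Fold 3: move[3]->D => UULDRUL INVALID (collision), skipped
Fold 4: move[4]->U => UULUUUL VALID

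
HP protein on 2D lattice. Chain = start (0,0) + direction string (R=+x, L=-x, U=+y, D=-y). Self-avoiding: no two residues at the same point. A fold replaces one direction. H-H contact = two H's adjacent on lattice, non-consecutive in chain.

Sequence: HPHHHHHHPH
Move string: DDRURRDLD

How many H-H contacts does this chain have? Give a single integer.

Positions: [(0, 0), (0, -1), (0, -2), (1, -2), (1, -1), (2, -1), (3, -1), (3, -2), (2, -2), (2, -3)]
No H-H contacts found.

Answer: 0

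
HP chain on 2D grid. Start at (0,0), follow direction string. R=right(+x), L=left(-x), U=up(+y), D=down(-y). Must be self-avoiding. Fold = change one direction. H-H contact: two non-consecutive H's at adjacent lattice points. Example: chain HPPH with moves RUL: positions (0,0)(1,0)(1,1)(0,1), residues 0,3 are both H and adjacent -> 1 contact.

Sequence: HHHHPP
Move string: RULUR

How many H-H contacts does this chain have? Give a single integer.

Answer: 1

Derivation:
Positions: [(0, 0), (1, 0), (1, 1), (0, 1), (0, 2), (1, 2)]
H-H contact: residue 0 @(0,0) - residue 3 @(0, 1)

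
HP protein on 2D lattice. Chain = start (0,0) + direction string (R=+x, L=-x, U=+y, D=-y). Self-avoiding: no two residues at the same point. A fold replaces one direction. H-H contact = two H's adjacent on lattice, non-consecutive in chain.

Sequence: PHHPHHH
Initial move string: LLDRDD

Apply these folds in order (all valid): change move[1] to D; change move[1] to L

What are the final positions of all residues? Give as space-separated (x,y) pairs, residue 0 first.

Initial moves: LLDRDD
Fold: move[1]->D => LDDRDD (positions: [(0, 0), (-1, 0), (-1, -1), (-1, -2), (0, -2), (0, -3), (0, -4)])
Fold: move[1]->L => LLDRDD (positions: [(0, 0), (-1, 0), (-2, 0), (-2, -1), (-1, -1), (-1, -2), (-1, -3)])

Answer: (0,0) (-1,0) (-2,0) (-2,-1) (-1,-1) (-1,-2) (-1,-3)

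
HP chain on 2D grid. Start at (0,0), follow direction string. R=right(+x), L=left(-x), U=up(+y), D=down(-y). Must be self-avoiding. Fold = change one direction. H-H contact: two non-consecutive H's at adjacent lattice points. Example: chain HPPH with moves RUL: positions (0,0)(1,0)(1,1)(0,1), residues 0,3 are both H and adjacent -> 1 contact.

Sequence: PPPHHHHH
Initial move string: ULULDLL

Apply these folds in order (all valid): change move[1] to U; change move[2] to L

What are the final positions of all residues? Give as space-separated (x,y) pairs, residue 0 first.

Initial moves: ULULDLL
Fold: move[1]->U => UUULDLL (positions: [(0, 0), (0, 1), (0, 2), (0, 3), (-1, 3), (-1, 2), (-2, 2), (-3, 2)])
Fold: move[2]->L => UULLDLL (positions: [(0, 0), (0, 1), (0, 2), (-1, 2), (-2, 2), (-2, 1), (-3, 1), (-4, 1)])

Answer: (0,0) (0,1) (0,2) (-1,2) (-2,2) (-2,1) (-3,1) (-4,1)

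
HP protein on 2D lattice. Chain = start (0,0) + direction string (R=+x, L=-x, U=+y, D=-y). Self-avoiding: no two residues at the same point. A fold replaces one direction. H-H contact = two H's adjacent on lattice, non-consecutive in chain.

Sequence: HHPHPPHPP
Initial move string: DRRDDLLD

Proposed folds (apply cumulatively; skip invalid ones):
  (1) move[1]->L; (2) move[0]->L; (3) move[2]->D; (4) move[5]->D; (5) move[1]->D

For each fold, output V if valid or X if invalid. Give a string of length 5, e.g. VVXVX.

Initial: DRRDDLLD -> [(0, 0), (0, -1), (1, -1), (2, -1), (2, -2), (2, -3), (1, -3), (0, -3), (0, -4)]
Fold 1: move[1]->L => DLRDDLLD INVALID (collision), skipped
Fold 2: move[0]->L => LRRDDLLD INVALID (collision), skipped
Fold 3: move[2]->D => DRDDDLLD VALID
Fold 4: move[5]->D => DRDDDDLD VALID
Fold 5: move[1]->D => DDDDDDLD VALID

Answer: XXVVV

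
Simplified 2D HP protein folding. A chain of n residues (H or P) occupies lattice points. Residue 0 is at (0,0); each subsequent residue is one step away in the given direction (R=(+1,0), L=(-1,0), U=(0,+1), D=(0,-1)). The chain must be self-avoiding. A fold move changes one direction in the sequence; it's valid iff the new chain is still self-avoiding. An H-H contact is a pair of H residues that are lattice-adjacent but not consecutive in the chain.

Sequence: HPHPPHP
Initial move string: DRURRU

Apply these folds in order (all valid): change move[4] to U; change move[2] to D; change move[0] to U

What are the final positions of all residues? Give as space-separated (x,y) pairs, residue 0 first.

Answer: (0,0) (0,1) (1,1) (1,0) (2,0) (2,1) (2,2)

Derivation:
Initial moves: DRURRU
Fold: move[4]->U => DRURUU (positions: [(0, 0), (0, -1), (1, -1), (1, 0), (2, 0), (2, 1), (2, 2)])
Fold: move[2]->D => DRDRUU (positions: [(0, 0), (0, -1), (1, -1), (1, -2), (2, -2), (2, -1), (2, 0)])
Fold: move[0]->U => URDRUU (positions: [(0, 0), (0, 1), (1, 1), (1, 0), (2, 0), (2, 1), (2, 2)])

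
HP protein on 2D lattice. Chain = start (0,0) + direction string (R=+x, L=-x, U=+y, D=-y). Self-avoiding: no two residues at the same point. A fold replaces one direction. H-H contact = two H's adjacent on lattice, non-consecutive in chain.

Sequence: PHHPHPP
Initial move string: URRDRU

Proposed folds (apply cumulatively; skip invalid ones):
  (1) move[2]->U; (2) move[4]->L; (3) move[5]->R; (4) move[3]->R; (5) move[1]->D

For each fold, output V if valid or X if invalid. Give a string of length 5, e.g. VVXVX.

Initial: URRDRU -> [(0, 0), (0, 1), (1, 1), (2, 1), (2, 0), (3, 0), (3, 1)]
Fold 1: move[2]->U => URUDRU INVALID (collision), skipped
Fold 2: move[4]->L => URRDLU INVALID (collision), skipped
Fold 3: move[5]->R => URRDRR VALID
Fold 4: move[3]->R => URRRRR VALID
Fold 5: move[1]->D => UDRRRR INVALID (collision), skipped

Answer: XXVVX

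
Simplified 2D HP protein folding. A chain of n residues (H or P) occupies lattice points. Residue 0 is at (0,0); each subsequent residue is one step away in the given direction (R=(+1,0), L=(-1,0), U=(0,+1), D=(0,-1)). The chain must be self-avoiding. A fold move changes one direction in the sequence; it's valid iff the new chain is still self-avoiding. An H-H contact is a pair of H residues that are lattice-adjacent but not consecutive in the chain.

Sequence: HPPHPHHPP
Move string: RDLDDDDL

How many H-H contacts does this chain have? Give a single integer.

Positions: [(0, 0), (1, 0), (1, -1), (0, -1), (0, -2), (0, -3), (0, -4), (0, -5), (-1, -5)]
H-H contact: residue 0 @(0,0) - residue 3 @(0, -1)

Answer: 1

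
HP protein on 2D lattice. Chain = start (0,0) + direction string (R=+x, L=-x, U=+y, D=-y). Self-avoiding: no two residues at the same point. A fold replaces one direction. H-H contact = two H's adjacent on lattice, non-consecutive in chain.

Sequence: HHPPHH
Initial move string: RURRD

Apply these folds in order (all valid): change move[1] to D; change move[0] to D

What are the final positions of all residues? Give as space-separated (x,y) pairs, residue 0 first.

Answer: (0,0) (0,-1) (0,-2) (1,-2) (2,-2) (2,-3)

Derivation:
Initial moves: RURRD
Fold: move[1]->D => RDRRD (positions: [(0, 0), (1, 0), (1, -1), (2, -1), (3, -1), (3, -2)])
Fold: move[0]->D => DDRRD (positions: [(0, 0), (0, -1), (0, -2), (1, -2), (2, -2), (2, -3)])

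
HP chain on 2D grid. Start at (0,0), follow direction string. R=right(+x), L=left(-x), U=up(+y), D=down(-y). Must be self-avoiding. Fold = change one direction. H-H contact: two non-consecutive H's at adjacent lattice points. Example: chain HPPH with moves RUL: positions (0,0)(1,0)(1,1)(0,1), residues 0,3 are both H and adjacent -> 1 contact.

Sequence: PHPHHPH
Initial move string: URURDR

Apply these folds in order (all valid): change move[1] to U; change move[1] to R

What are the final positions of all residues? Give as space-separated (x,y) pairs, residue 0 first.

Initial moves: URURDR
Fold: move[1]->U => UUURDR (positions: [(0, 0), (0, 1), (0, 2), (0, 3), (1, 3), (1, 2), (2, 2)])
Fold: move[1]->R => URURDR (positions: [(0, 0), (0, 1), (1, 1), (1, 2), (2, 2), (2, 1), (3, 1)])

Answer: (0,0) (0,1) (1,1) (1,2) (2,2) (2,1) (3,1)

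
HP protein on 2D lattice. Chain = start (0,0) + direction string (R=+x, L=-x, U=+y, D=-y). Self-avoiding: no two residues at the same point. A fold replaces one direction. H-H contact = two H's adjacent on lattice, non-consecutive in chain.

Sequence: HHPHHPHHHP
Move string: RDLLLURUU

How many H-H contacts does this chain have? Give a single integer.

Answer: 3

Derivation:
Positions: [(0, 0), (1, 0), (1, -1), (0, -1), (-1, -1), (-2, -1), (-2, 0), (-1, 0), (-1, 1), (-1, 2)]
H-H contact: residue 0 @(0,0) - residue 7 @(-1, 0)
H-H contact: residue 0 @(0,0) - residue 3 @(0, -1)
H-H contact: residue 4 @(-1,-1) - residue 7 @(-1, 0)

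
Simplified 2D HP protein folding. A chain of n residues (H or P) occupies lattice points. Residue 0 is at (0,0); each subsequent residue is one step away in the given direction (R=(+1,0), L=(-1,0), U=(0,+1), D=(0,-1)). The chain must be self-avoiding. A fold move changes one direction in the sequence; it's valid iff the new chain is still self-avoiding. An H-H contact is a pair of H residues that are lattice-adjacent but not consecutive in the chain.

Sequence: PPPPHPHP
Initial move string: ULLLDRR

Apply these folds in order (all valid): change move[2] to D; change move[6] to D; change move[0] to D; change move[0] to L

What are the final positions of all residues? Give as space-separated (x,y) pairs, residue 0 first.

Initial moves: ULLLDRR
Fold: move[2]->D => ULDLDRR (positions: [(0, 0), (0, 1), (-1, 1), (-1, 0), (-2, 0), (-2, -1), (-1, -1), (0, -1)])
Fold: move[6]->D => ULDLDRD (positions: [(0, 0), (0, 1), (-1, 1), (-1, 0), (-2, 0), (-2, -1), (-1, -1), (-1, -2)])
Fold: move[0]->D => DLDLDRD (positions: [(0, 0), (0, -1), (-1, -1), (-1, -2), (-2, -2), (-2, -3), (-1, -3), (-1, -4)])
Fold: move[0]->L => LLDLDRD (positions: [(0, 0), (-1, 0), (-2, 0), (-2, -1), (-3, -1), (-3, -2), (-2, -2), (-2, -3)])

Answer: (0,0) (-1,0) (-2,0) (-2,-1) (-3,-1) (-3,-2) (-2,-2) (-2,-3)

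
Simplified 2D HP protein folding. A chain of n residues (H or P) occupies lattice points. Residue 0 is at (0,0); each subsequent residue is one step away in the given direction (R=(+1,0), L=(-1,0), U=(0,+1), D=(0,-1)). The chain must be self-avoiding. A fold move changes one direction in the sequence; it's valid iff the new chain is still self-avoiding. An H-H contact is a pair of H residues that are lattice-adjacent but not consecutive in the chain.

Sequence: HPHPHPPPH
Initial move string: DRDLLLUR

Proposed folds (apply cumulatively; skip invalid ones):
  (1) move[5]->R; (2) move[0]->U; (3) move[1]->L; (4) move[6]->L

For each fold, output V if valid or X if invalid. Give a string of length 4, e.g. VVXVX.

Answer: XXVX

Derivation:
Initial: DRDLLLUR -> [(0, 0), (0, -1), (1, -1), (1, -2), (0, -2), (-1, -2), (-2, -2), (-2, -1), (-1, -1)]
Fold 1: move[5]->R => DRDLLRUR INVALID (collision), skipped
Fold 2: move[0]->U => URDLLLUR INVALID (collision), skipped
Fold 3: move[1]->L => DLDLLLUR VALID
Fold 4: move[6]->L => DLDLLLLR INVALID (collision), skipped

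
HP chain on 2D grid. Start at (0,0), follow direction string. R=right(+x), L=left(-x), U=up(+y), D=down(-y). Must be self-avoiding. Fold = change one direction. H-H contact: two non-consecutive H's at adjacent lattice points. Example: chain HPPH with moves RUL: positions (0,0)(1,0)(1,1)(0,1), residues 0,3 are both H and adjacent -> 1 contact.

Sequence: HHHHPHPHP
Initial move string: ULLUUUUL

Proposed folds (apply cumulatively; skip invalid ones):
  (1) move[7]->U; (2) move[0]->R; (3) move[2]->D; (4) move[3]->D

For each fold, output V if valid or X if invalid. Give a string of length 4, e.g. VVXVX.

Initial: ULLUUUUL -> [(0, 0), (0, 1), (-1, 1), (-2, 1), (-2, 2), (-2, 3), (-2, 4), (-2, 5), (-3, 5)]
Fold 1: move[7]->U => ULLUUUUU VALID
Fold 2: move[0]->R => RLLUUUUU INVALID (collision), skipped
Fold 3: move[2]->D => ULDUUUUU INVALID (collision), skipped
Fold 4: move[3]->D => ULLDUUUU INVALID (collision), skipped

Answer: VXXX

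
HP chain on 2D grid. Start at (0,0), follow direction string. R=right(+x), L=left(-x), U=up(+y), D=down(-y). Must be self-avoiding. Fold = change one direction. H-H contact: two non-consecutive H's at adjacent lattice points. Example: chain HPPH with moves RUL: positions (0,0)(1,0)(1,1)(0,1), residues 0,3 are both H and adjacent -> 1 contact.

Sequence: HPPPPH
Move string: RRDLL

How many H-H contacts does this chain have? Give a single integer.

Answer: 1

Derivation:
Positions: [(0, 0), (1, 0), (2, 0), (2, -1), (1, -1), (0, -1)]
H-H contact: residue 0 @(0,0) - residue 5 @(0, -1)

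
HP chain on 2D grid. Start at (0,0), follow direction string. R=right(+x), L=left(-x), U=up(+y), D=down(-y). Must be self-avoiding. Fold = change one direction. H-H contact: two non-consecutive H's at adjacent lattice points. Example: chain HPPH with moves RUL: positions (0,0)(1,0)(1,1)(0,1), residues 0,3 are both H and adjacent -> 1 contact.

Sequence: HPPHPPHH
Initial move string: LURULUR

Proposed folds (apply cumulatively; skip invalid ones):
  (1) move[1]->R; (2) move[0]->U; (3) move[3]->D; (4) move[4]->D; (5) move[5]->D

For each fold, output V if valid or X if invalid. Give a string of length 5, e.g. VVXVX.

Answer: XVXXX

Derivation:
Initial: LURULUR -> [(0, 0), (-1, 0), (-1, 1), (0, 1), (0, 2), (-1, 2), (-1, 3), (0, 3)]
Fold 1: move[1]->R => LRRULUR INVALID (collision), skipped
Fold 2: move[0]->U => UURULUR VALID
Fold 3: move[3]->D => UURDLUR INVALID (collision), skipped
Fold 4: move[4]->D => UURUDUR INVALID (collision), skipped
Fold 5: move[5]->D => UURULDR INVALID (collision), skipped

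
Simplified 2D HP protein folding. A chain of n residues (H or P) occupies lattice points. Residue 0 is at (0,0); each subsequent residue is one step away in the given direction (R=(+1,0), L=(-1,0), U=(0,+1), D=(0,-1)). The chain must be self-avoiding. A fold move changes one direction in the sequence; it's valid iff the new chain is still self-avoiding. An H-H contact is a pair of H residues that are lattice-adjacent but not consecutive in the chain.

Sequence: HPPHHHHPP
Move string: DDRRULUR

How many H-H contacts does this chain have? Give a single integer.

Answer: 1

Derivation:
Positions: [(0, 0), (0, -1), (0, -2), (1, -2), (2, -2), (2, -1), (1, -1), (1, 0), (2, 0)]
H-H contact: residue 3 @(1,-2) - residue 6 @(1, -1)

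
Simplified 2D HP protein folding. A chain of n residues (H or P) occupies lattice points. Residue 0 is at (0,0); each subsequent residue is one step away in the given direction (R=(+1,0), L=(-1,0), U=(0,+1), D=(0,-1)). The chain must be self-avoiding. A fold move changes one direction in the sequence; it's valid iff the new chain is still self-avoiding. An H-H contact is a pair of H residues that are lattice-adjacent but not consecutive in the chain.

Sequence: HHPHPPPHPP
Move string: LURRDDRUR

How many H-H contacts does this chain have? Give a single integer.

Positions: [(0, 0), (-1, 0), (-1, 1), (0, 1), (1, 1), (1, 0), (1, -1), (2, -1), (2, 0), (3, 0)]
H-H contact: residue 0 @(0,0) - residue 3 @(0, 1)

Answer: 1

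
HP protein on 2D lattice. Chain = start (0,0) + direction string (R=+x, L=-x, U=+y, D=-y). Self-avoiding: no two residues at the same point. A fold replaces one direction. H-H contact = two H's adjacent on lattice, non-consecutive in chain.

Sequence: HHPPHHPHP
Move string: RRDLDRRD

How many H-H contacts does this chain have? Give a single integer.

Answer: 1

Derivation:
Positions: [(0, 0), (1, 0), (2, 0), (2, -1), (1, -1), (1, -2), (2, -2), (3, -2), (3, -3)]
H-H contact: residue 1 @(1,0) - residue 4 @(1, -1)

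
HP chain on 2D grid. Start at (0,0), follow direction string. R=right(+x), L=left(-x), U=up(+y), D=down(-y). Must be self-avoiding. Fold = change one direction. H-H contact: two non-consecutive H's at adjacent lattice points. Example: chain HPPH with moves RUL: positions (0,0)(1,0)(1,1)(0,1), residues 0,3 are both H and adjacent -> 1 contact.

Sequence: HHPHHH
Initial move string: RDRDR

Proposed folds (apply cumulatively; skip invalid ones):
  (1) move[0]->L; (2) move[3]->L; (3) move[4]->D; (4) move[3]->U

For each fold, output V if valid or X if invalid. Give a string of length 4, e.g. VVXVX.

Initial: RDRDR -> [(0, 0), (1, 0), (1, -1), (2, -1), (2, -2), (3, -2)]
Fold 1: move[0]->L => LDRDR VALID
Fold 2: move[3]->L => LDRLR INVALID (collision), skipped
Fold 3: move[4]->D => LDRDD VALID
Fold 4: move[3]->U => LDRUD INVALID (collision), skipped

Answer: VXVX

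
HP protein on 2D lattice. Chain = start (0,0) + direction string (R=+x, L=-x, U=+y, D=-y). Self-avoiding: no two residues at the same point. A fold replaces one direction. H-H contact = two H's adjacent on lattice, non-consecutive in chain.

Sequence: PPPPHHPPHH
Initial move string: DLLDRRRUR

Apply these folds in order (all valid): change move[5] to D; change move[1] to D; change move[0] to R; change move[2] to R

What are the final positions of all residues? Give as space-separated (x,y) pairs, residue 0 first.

Answer: (0,0) (1,0) (1,-1) (2,-1) (2,-2) (3,-2) (3,-3) (4,-3) (4,-2) (5,-2)

Derivation:
Initial moves: DLLDRRRUR
Fold: move[5]->D => DLLDRDRUR (positions: [(0, 0), (0, -1), (-1, -1), (-2, -1), (-2, -2), (-1, -2), (-1, -3), (0, -3), (0, -2), (1, -2)])
Fold: move[1]->D => DDLDRDRUR (positions: [(0, 0), (0, -1), (0, -2), (-1, -2), (-1, -3), (0, -3), (0, -4), (1, -4), (1, -3), (2, -3)])
Fold: move[0]->R => RDLDRDRUR (positions: [(0, 0), (1, 0), (1, -1), (0, -1), (0, -2), (1, -2), (1, -3), (2, -3), (2, -2), (3, -2)])
Fold: move[2]->R => RDRDRDRUR (positions: [(0, 0), (1, 0), (1, -1), (2, -1), (2, -2), (3, -2), (3, -3), (4, -3), (4, -2), (5, -2)])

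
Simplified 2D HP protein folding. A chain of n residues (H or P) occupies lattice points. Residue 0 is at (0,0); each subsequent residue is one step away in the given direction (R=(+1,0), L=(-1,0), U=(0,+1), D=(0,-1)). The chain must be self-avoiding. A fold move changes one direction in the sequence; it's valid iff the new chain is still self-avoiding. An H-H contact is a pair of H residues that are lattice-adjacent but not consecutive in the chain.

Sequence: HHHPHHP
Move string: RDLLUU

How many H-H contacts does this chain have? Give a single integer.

Answer: 1

Derivation:
Positions: [(0, 0), (1, 0), (1, -1), (0, -1), (-1, -1), (-1, 0), (-1, 1)]
H-H contact: residue 0 @(0,0) - residue 5 @(-1, 0)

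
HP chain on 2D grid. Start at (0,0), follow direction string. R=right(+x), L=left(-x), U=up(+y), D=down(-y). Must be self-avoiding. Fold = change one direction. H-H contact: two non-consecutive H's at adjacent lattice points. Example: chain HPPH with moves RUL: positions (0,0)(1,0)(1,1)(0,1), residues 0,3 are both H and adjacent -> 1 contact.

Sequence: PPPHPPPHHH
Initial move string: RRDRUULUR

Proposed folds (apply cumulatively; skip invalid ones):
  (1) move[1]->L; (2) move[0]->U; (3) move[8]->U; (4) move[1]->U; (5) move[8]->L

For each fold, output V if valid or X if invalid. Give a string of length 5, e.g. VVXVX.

Initial: RRDRUULUR -> [(0, 0), (1, 0), (2, 0), (2, -1), (3, -1), (3, 0), (3, 1), (2, 1), (2, 2), (3, 2)]
Fold 1: move[1]->L => RLDRUULUR INVALID (collision), skipped
Fold 2: move[0]->U => URDRUULUR VALID
Fold 3: move[8]->U => URDRUULUU VALID
Fold 4: move[1]->U => UUDRUULUU INVALID (collision), skipped
Fold 5: move[8]->L => URDRUULUL VALID

Answer: XVVXV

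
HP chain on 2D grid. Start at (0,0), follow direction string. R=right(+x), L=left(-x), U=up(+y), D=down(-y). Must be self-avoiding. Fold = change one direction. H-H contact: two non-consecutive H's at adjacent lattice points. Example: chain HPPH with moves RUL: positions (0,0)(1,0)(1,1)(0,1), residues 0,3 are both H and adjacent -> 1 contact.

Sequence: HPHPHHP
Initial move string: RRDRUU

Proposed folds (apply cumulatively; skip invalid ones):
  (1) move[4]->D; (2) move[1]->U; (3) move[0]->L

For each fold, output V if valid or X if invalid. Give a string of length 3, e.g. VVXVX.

Initial: RRDRUU -> [(0, 0), (1, 0), (2, 0), (2, -1), (3, -1), (3, 0), (3, 1)]
Fold 1: move[4]->D => RRDRDU INVALID (collision), skipped
Fold 2: move[1]->U => RUDRUU INVALID (collision), skipped
Fold 3: move[0]->L => LRDRUU INVALID (collision), skipped

Answer: XXX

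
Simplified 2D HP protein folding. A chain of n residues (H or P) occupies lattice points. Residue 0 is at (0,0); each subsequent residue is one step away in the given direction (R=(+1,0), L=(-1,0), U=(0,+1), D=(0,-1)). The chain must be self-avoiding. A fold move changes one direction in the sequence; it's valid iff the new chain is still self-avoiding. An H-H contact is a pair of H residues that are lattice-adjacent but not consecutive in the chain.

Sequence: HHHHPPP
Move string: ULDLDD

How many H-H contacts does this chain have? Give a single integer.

Answer: 1

Derivation:
Positions: [(0, 0), (0, 1), (-1, 1), (-1, 0), (-2, 0), (-2, -1), (-2, -2)]
H-H contact: residue 0 @(0,0) - residue 3 @(-1, 0)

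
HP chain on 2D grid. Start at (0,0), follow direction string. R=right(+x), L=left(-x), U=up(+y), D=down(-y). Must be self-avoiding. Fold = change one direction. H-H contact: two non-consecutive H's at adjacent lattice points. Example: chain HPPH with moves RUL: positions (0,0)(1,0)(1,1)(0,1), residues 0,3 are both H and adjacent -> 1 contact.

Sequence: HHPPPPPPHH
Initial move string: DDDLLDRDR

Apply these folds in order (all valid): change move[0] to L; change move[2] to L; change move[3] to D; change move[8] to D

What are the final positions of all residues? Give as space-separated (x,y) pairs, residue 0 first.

Initial moves: DDDLLDRDR
Fold: move[0]->L => LDDLLDRDR (positions: [(0, 0), (-1, 0), (-1, -1), (-1, -2), (-2, -2), (-3, -2), (-3, -3), (-2, -3), (-2, -4), (-1, -4)])
Fold: move[2]->L => LDLLLDRDR (positions: [(0, 0), (-1, 0), (-1, -1), (-2, -1), (-3, -1), (-4, -1), (-4, -2), (-3, -2), (-3, -3), (-2, -3)])
Fold: move[3]->D => LDLDLDRDR (positions: [(0, 0), (-1, 0), (-1, -1), (-2, -1), (-2, -2), (-3, -2), (-3, -3), (-2, -3), (-2, -4), (-1, -4)])
Fold: move[8]->D => LDLDLDRDD (positions: [(0, 0), (-1, 0), (-1, -1), (-2, -1), (-2, -2), (-3, -2), (-3, -3), (-2, -3), (-2, -4), (-2, -5)])

Answer: (0,0) (-1,0) (-1,-1) (-2,-1) (-2,-2) (-3,-2) (-3,-3) (-2,-3) (-2,-4) (-2,-5)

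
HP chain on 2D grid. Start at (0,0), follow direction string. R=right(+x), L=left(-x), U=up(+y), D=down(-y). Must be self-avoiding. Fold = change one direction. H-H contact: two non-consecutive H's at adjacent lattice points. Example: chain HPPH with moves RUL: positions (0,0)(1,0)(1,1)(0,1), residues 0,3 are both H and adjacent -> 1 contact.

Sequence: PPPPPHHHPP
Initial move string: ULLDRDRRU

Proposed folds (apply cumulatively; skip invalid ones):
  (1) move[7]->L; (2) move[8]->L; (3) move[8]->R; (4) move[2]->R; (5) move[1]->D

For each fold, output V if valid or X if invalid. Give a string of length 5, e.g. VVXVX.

Initial: ULLDRDRRU -> [(0, 0), (0, 1), (-1, 1), (-2, 1), (-2, 0), (-1, 0), (-1, -1), (0, -1), (1, -1), (1, 0)]
Fold 1: move[7]->L => ULLDRDRLU INVALID (collision), skipped
Fold 2: move[8]->L => ULLDRDRRL INVALID (collision), skipped
Fold 3: move[8]->R => ULLDRDRRR VALID
Fold 4: move[2]->R => ULRDRDRRR INVALID (collision), skipped
Fold 5: move[1]->D => UDLDRDRRR INVALID (collision), skipped

Answer: XXVXX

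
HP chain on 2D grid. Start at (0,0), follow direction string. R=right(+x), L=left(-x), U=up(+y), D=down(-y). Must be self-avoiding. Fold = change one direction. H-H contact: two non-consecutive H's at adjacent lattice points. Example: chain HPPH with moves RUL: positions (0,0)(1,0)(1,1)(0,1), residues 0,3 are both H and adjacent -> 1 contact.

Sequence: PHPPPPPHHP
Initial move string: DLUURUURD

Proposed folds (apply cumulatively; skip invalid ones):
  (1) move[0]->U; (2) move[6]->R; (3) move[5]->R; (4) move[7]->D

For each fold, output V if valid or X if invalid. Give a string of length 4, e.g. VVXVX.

Initial: DLUURUURD -> [(0, 0), (0, -1), (-1, -1), (-1, 0), (-1, 1), (0, 1), (0, 2), (0, 3), (1, 3), (1, 2)]
Fold 1: move[0]->U => ULUURUURD VALID
Fold 2: move[6]->R => ULUURURRD VALID
Fold 3: move[5]->R => ULUURRRRD VALID
Fold 4: move[7]->D => ULUURRRDD VALID

Answer: VVVV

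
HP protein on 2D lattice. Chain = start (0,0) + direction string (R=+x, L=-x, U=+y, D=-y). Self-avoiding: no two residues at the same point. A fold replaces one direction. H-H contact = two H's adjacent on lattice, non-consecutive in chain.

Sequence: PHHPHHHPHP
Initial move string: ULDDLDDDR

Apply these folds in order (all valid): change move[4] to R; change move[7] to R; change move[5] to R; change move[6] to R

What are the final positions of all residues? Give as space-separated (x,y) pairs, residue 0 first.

Initial moves: ULDDLDDDR
Fold: move[4]->R => ULDDRDDDR (positions: [(0, 0), (0, 1), (-1, 1), (-1, 0), (-1, -1), (0, -1), (0, -2), (0, -3), (0, -4), (1, -4)])
Fold: move[7]->R => ULDDRDDRR (positions: [(0, 0), (0, 1), (-1, 1), (-1, 0), (-1, -1), (0, -1), (0, -2), (0, -3), (1, -3), (2, -3)])
Fold: move[5]->R => ULDDRRDRR (positions: [(0, 0), (0, 1), (-1, 1), (-1, 0), (-1, -1), (0, -1), (1, -1), (1, -2), (2, -2), (3, -2)])
Fold: move[6]->R => ULDDRRRRR (positions: [(0, 0), (0, 1), (-1, 1), (-1, 0), (-1, -1), (0, -1), (1, -1), (2, -1), (3, -1), (4, -1)])

Answer: (0,0) (0,1) (-1,1) (-1,0) (-1,-1) (0,-1) (1,-1) (2,-1) (3,-1) (4,-1)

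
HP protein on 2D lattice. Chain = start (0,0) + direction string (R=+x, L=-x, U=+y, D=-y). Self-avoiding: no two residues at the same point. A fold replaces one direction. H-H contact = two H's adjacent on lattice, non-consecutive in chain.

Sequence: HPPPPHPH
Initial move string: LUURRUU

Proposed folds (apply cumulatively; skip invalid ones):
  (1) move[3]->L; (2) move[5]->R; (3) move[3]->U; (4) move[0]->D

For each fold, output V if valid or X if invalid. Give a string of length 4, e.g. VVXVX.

Answer: XVVX

Derivation:
Initial: LUURRUU -> [(0, 0), (-1, 0), (-1, 1), (-1, 2), (0, 2), (1, 2), (1, 3), (1, 4)]
Fold 1: move[3]->L => LUULRUU INVALID (collision), skipped
Fold 2: move[5]->R => LUURRRU VALID
Fold 3: move[3]->U => LUUURRU VALID
Fold 4: move[0]->D => DUUURRU INVALID (collision), skipped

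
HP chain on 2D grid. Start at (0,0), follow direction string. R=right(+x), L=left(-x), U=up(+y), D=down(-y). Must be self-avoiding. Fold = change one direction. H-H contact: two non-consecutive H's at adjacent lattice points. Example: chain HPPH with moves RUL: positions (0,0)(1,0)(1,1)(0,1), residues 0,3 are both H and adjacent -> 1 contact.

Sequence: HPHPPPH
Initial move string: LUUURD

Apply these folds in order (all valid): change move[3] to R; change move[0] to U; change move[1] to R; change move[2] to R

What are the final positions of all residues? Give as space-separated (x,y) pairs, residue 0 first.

Answer: (0,0) (0,1) (1,1) (2,1) (3,1) (4,1) (4,0)

Derivation:
Initial moves: LUUURD
Fold: move[3]->R => LUURRD (positions: [(0, 0), (-1, 0), (-1, 1), (-1, 2), (0, 2), (1, 2), (1, 1)])
Fold: move[0]->U => UUURRD (positions: [(0, 0), (0, 1), (0, 2), (0, 3), (1, 3), (2, 3), (2, 2)])
Fold: move[1]->R => URURRD (positions: [(0, 0), (0, 1), (1, 1), (1, 2), (2, 2), (3, 2), (3, 1)])
Fold: move[2]->R => URRRRD (positions: [(0, 0), (0, 1), (1, 1), (2, 1), (3, 1), (4, 1), (4, 0)])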